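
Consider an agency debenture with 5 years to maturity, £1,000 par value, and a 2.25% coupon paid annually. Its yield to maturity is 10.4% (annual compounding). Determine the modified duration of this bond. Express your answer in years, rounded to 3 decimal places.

4.287 years

Periodic yield y = 0.104. First find Macaulay duration:
  t   CF        PV=CF/(1+0.104)^t    t·PV
  1        22.50        20.3804        20.3804
  2        22.50        18.4605        36.9211
  3        22.50        16.7215        50.1645
  4        22.50        15.1463        60.5852
  5     1,022.50       623.4734     3,117.3671
  Σ                    694.1822     3,285.4183
P = 694.1822; Macaulay duration = 3,285.4183 / 694.1822 = 4.73279 years.
Modified duration = D_Mac / (1 + y) = 4.73279 / 1.104 = 4.28695 years.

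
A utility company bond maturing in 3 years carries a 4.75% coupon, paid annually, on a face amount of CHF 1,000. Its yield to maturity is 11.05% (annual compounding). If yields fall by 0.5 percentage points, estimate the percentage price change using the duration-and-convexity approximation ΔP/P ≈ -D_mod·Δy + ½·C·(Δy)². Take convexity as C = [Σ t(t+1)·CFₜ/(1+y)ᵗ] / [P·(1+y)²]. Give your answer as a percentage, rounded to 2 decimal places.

+1.30%

With y = 0.1105:
  t   CF        PV=CF/(1+0.1105)^t    t·PV        t(t+1)·PV
  1        47.50        42.7735        42.7735          85.5471
  2        47.50        38.5174        77.0347         231.1041
  3     1,047.50       764.8889     2,294.6666       9,178.6665
  Σ                    846.1798     2,414.4749       9,495.3177
P = 846.1798; D_Mac = 2.85338 yrs; D_mod = 2.56946 yrs; C = 9.09934.
Duration effect: -2.56946 × (-0.005) = +0.012847
Convexity effect: 0.5 × 9.09934 × (-0.005)² = +0.0001137
ΔP/P ≈ +0.012847 + 0.0001137 = +0.012961 = +1.2961%.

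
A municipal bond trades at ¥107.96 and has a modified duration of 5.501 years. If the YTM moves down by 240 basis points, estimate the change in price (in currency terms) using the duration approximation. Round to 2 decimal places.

+¥14.25

Duration approximation: ΔP/P ≈ -D_mod · Δy = -5.501 × (-0.024) = +0.132024.
ΔP ≈ 107.96 × (+0.132024) = +14.25331104.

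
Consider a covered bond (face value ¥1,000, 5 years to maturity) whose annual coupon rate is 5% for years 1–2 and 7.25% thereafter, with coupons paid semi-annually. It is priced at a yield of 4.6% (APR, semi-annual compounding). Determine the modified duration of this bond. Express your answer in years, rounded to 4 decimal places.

4.3498 years

Periodic yield y = 0.023. First find Macaulay duration:
  t   CF        PV=CF/(1+0.023)^t    t·PV
  1        25.00        24.4379        24.4379
  2        25.00        23.8885        47.7770
  3        25.00        23.3514        70.0542
  4        25.00        22.8264        91.3056
  5        36.25        32.3541       161.7707
  6        36.25        31.6267       189.7603
  7        36.25        30.9157       216.4096
  8        36.25        30.2206       241.7647
  9        36.25        29.5411       265.8703
  10    1,036.25       825.4831     8,254.8314
  Σ                  1,074.6456     9,563.9818
P = 1,074.6456; Macaulay duration = 9,563.9818 / 1,074.6456 = 8.89966 half-year periods = 4.44983 years.
Modified duration = D_Mac / (1 + y) = 4.44983 / 1.023 = 4.34979 years.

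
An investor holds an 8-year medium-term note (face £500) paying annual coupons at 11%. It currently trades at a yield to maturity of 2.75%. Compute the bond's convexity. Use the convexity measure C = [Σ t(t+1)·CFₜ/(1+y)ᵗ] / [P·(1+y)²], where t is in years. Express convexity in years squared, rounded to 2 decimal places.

47.95

With y = 0.0275:
  t   CF        PV=CF/(1+0.0275)^t    t·PV        t(t+1)·PV
  1        55.00        53.5280        53.5280         107.0560
  2        55.00        52.0954       104.1907         312.5721
  3        55.00        50.7011       152.1032         608.4129
  4        55.00        49.3441       197.3765         986.8823
  5        55.00        48.0235       240.1173       1,440.7041
  6        55.00        46.7382       280.4290       1,963.0032
  7        55.00        45.4873       318.4109       2,547.2871
  8       555.00       446.7230     3,573.7842      32,164.0579
  Σ                    792.6405     4,919.9399      40,129.9756
P = 792.6405.
Convexity = Σ t(t+1)·PV / [P·(1+y)²] = 40,129.9756 / (792.6405 × 1.055756) = 47.95446.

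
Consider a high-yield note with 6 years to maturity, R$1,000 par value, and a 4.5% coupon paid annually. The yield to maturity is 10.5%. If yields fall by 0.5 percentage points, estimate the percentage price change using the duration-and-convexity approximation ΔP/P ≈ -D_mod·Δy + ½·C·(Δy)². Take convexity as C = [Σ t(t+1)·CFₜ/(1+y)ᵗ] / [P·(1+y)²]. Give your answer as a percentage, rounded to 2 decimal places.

+2.42%

With y = 0.105:
  t   CF        PV=CF/(1+0.105)^t    t·PV        t(t+1)·PV
  1        45.00        40.7240        40.7240          81.4480
  2        45.00        36.8543        73.7086         221.1257
  3        45.00        33.3523       100.0569         400.2275
  4        45.00        30.1831       120.7323         603.6614
  5        45.00        27.3150       136.5750         819.4498
  6     1,045.00       574.0406     3,444.2437      24,109.7059
  Σ                    742.4692     3,916.0404      26,235.6183
P = 742.4692; D_Mac = 5.27435 yrs; D_mod = 4.77316 yrs; C = 28.93932.
Duration effect: -4.77316 × (-0.005) = +0.023866
Convexity effect: 0.5 × 28.93932 × (-0.005)² = +0.0003617
ΔP/P ≈ +0.023866 + 0.0003617 = +0.024228 = +2.4228%.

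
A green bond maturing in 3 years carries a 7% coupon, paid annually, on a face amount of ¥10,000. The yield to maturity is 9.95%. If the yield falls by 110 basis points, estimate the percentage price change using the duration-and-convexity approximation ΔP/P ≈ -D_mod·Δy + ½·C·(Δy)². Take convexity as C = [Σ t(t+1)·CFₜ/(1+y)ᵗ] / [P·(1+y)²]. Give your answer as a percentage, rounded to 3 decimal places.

With y = 0.0995:
  t   CF        PV=CF/(1+0.0995)^t    t·PV        t(t+1)·PV
  1       700.00       636.6530       636.6530       1,273.3060
  2       700.00       579.0387     1,158.0774       3,474.2321
  3    10,700.00     8,050.0407    24,150.1221      96,600.4885
  Σ                  9,265.7324    25,944.8525     101,348.0266
P = 9,265.7324; D_Mac = 2.80009 yrs; D_mod = 2.54669 yrs; C = 9.04784.
Duration effect: -2.54669 × (-0.011) = +0.028014
Convexity effect: 0.5 × 9.04784 × (-0.011)² = +0.0005474
ΔP/P ≈ +0.028014 + 0.0005474 = +0.028561 = +2.8561%.

+2.856%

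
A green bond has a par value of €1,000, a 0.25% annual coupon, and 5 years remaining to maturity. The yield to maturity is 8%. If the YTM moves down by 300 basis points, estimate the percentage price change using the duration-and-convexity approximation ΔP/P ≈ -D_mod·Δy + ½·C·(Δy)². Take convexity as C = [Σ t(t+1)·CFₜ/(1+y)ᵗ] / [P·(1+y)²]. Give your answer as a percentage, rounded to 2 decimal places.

+14.95%

With y = 0.08:
  t   CF        PV=CF/(1+0.08)^t    t·PV        t(t+1)·PV
  1         2.50         2.3148         2.3148           4.6296
  2         2.50         2.1433         4.2867          12.8601
  3         2.50         1.9846         5.9537          23.8150
  4         2.50         1.8376         7.3503          36.7515
  5     1,002.50       682.2847     3,411.4233      20,468.5397
  Σ                    690.5650     3,431.3288      20,546.5958
P = 690.5650; D_Mac = 4.96887 yrs; D_mod = 4.60081 yrs; C = 25.50867.
Duration effect: -4.60081 × (-0.03) = +0.138024
Convexity effect: 0.5 × 25.50867 × (-0.03)² = +0.0114789
ΔP/P ≈ +0.138024 + 0.0114789 = +0.149503 = +14.9503%.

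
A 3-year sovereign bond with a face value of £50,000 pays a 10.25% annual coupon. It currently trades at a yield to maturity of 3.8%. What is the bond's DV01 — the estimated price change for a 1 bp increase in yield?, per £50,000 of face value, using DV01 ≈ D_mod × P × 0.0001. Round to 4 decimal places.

£15.6378

Periodic yield y = 0.038.
  t   CF        PV=CF/(1+0.038)^t    t·PV
  1     5,125.00     4,937.3796     4,937.3796
  2     5,125.00     4,756.6277     9,513.2554
  3    55,125.00    49,289.7417   147,869.2250
  Σ                 58,983.7490   162,319.8600
P = 58,983.7490; D_Mac = 2.75194 yrs; D_mod = 2.65120 yrs.
DV01 ≈ 2.65120 × 58,983.7490 × 0.0001 = 15.637751.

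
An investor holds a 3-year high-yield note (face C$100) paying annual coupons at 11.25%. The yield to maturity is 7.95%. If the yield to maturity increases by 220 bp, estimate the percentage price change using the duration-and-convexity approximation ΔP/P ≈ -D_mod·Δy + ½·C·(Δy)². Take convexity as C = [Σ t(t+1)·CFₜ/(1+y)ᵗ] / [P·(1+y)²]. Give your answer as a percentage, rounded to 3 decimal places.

With y = 0.0795:
  t   CF        PV=CF/(1+0.0795)^t    t·PV        t(t+1)·PV
  1        11.25        10.4215        10.4215          20.8430
  2        11.25         9.6540        19.3080          57.9240
  3       111.25        88.4366       265.3098       1,061.2393
  Σ                    108.5121       295.0393       1,140.0063
P = 108.5121; D_Mac = 2.71895 yrs; D_mod = 2.51872 yrs; C = 9.01537.
Duration effect: -2.51872 × (+0.022) = -0.055412
Convexity effect: 0.5 × 9.01537 × (0.022)² = +0.0021817
ΔP/P ≈ -0.055412 + 0.0021817 = -0.053230 = -5.3230%.

-5.323%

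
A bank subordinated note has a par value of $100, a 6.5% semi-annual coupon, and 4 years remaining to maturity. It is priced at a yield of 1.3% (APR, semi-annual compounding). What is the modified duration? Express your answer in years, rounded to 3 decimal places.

3.605 years

Periodic yield y = 0.0065. First find Macaulay duration:
  t   CF        PV=CF/(1+0.0065)^t    t·PV
  1         3.25         3.2290         3.2290
  2         3.25         3.2082         6.4163
  3         3.25         3.1874         9.5623
  4         3.25         3.1669        12.6674
  5         3.25         3.1464        15.7320
  6         3.25         3.1261        18.7565
  7         3.25         3.1059        21.7413
  8       103.25        98.0347       784.2776
  Σ                    120.2045       872.3825
P = 120.2045; Macaulay duration = 872.3825 / 120.2045 = 7.25748 half-year periods = 3.62874 years.
Modified duration = D_Mac / (1 + y) = 3.62874 / 1.0065 = 3.60531 years.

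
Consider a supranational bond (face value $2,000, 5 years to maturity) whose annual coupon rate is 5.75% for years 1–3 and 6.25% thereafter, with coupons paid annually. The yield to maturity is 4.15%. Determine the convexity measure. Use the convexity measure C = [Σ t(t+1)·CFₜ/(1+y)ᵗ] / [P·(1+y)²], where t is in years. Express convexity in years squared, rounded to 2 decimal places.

With y = 0.0415:
  t   CF        PV=CF/(1+0.0415)^t    t·PV        t(t+1)·PV
  1       115.00       110.4177       110.4177         220.8353
  2       115.00       106.0179       212.0358         636.1075
  3       115.00       101.7935       305.3805       1,221.5219
  4       125.00       106.2363       424.9452       2,124.7259
  5     2,125.00     1,734.0538     8,670.2689      52,021.6134
  Σ                  2,158.5192     9,723.0481      56,224.8041
P = 2,158.5192.
Convexity = Σ t(t+1)·PV / [P·(1+y)²] = 56,224.8041 / (2,158.5192 × 1.084722) = 24.01339.

24.01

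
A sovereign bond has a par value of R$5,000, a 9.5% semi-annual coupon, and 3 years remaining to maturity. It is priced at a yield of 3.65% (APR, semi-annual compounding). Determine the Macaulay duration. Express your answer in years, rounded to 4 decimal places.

2.7067 years

Periodic yield y = 0.01825. Discount each cash flow and weight by its period:
  t   CF        PV=CF/(1+0.01825)^t    t·PV
  1       237.50       233.2433       233.2433
  2       237.50       229.0629       458.1258
  3       237.50       224.9574       674.8723
  4       237.50       220.9255       883.7022
  5       237.50       216.9659     1,084.8296
  6     5,237.50     4,698.9143    28,193.4857
  Σ                  5,824.0694    31,528.2590
Price P = Σ PV = 5,824.0694.
Macaulay duration = Σ(t·PV) / P = 31,528.2590 / 5,824.0694 = 5.41344 half-year periods.
In years: 5.41344 / 2 = 2.70672 years.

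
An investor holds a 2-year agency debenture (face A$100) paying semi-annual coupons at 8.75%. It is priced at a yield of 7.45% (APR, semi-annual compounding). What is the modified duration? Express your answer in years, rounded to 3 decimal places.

Periodic yield y = 0.03725. First find Macaulay duration:
  t   CF        PV=CF/(1+0.03725)^t    t·PV
  1        4.375         4.2179         4.2179
  2        4.375         4.0664         8.1328
  3        4.375         3.9204        11.7611
  4      104.375        90.1701       360.6805
  Σ                    102.3748       384.7924
P = 102.3748; Macaulay duration = 384.7924 / 102.3748 = 3.75866 half-year periods = 1.87933 years.
Modified duration = D_Mac / (1 + y) = 1.87933 / 1.03725 = 1.81184 years.

1.812 years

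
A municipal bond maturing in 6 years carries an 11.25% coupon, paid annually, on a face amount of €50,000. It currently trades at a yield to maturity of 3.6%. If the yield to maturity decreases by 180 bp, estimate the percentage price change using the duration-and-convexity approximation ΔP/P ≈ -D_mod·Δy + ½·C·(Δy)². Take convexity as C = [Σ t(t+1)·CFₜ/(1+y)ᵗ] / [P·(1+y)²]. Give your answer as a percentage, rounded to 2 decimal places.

With y = 0.036:
  t   CF        PV=CF/(1+0.036)^t    t·PV        t(t+1)·PV
  1     5,625.00     5,429.5367     5,429.5367      10,859.0734
  2     5,625.00     5,240.8655    10,481.7310      31,445.1931
  3     5,625.00     5,058.7505    15,176.2515      60,705.0060
  4     5,625.00     4,882.9638    19,531.8552      97,659.2761
  5     5,625.00     4,713.2855    23,566.4276     141,398.5658
  6    55,625.00    44,989.5337   269,937.2020   1,889,560.4139
  Σ                 70,314.9357   344,123.0041   2,231,627.5283
P = 70,314.9357; D_Mac = 4.89402 yrs; D_mod = 4.72396 yrs; C = 29.57022.
Duration effect: -4.72396 × (-0.018) = +0.085031
Convexity effect: 0.5 × 29.57022 × (-0.018)² = +0.0047904
ΔP/P ≈ +0.085031 + 0.0047904 = +0.089822 = +8.9822%.

+8.98%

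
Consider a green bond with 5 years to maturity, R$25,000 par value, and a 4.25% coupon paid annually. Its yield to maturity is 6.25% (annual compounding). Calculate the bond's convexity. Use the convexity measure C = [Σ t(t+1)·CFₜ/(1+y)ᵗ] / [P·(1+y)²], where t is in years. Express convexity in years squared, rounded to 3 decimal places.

With y = 0.0625:
  t   CF        PV=CF/(1+0.0625)^t    t·PV        t(t+1)·PV
  1     1,062.50     1,000.0000     1,000.0000       2,000.0000
  2     1,062.50       941.1765     1,882.3529       5,647.0588
  3     1,062.50       885.8131     2,657.4394      10,629.7578
  4     1,062.50       833.7065     3,334.8260      16,674.1299
  5    26,062.50    19,247.3693    96,236.8464     577,421.0783
  Σ                 22,908.0654   105,111.4647     612,372.0248
P = 22,908.0654.
Convexity = Σ t(t+1)·PV / [P·(1+y)²] = 612,372.0248 / (22,908.0654 × 1.128906) = 23.67931.

23.679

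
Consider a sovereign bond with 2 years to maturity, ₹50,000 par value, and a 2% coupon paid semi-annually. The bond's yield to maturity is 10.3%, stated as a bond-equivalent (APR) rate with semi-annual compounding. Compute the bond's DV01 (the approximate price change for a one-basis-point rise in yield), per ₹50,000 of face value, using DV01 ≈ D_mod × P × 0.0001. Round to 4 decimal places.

₹7.9843

Periodic yield y = 0.0515.
  t   CF        PV=CF/(1+0.0515)^t    t·PV
  1       500.00       475.5112       475.5112
  2       500.00       452.2218       904.4435
  3       500.00       430.0730     1,290.2190
  4    50,500.00    41,309.9120   165,239.6481
  Σ                 42,667.7179   167,909.8217
P = 42,667.7179; D_Mac = 3.93529 half-year periods = 1.96764 yrs; D_mod = 1.87127 yrs.
DV01 ≈ 1.87127 × 42,667.7179 × 0.0001 = 7.984300.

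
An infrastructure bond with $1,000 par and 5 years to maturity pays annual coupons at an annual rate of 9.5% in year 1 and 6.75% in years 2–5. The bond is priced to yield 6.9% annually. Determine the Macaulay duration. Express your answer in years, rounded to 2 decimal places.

Periodic yield y = 0.069. Discount each cash flow and weight by its year:
  t   CF        PV=CF/(1+0.069)^t    t·PV
  1        95.00        88.8681        88.8681
  2        67.50        59.0675       118.1349
  3        67.50        55.2549       165.7646
  4        67.50        51.6884       206.7535
  5     1,067.50       764.6793     3,823.3967
  Σ                  1,019.5582     4,402.9179
Price P = Σ PV = 1,019.5582.
Macaulay duration = Σ(t·PV) / P = 4,402.9179 / 1,019.5582 = 4.31846 years.

4.32 years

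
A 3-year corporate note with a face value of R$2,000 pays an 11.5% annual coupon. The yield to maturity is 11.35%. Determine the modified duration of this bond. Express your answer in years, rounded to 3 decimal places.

Periodic yield y = 0.1135. First find Macaulay duration:
  t   CF        PV=CF/(1+0.1135)^t    t·PV
  1       230.00       206.5559       206.5559
  2       230.00       185.5015       371.0030
  3     2,230.00     1,615.2294     4,845.6881
  Σ                  2,007.2867     5,423.2469
P = 2,007.2867; Macaulay duration = 5,423.2469 / 2,007.2867 = 2.70178 years.
Modified duration = D_Mac / (1 + y) = 2.70178 / 1.1135 = 2.42639 years.

2.426 years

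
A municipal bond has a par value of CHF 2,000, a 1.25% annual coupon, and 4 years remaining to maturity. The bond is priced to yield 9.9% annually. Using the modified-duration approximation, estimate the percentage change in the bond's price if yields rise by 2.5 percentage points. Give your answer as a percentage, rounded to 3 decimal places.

Periodic yield y = 0.099. Modified duration first:
  t   CF        PV=CF/(1+0.099)^t    t·PV
  1        25.00        22.7480        22.7480
  2        25.00        20.6988        41.3975
  3        25.00        18.8342        56.5026
  4     2,025.00     1,388.1432     5,552.5726
  Σ                  1,450.4241     5,673.2207
P = 1,450.4241; D_Mac = 3.91142 yrs; D_mod = 3.91142/(1+0.099) = 3.55907 yrs.
ΔP/P ≈ -D_mod · Δy = -3.55907 × (+0.025) = -0.088977 = -8.8977%.

-8.898%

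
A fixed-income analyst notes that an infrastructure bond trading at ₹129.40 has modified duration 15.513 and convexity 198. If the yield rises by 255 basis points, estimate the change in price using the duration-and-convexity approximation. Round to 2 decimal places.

-₹42.86

Duration effect: -D_mod·Δy = -15.513 × (+0.0255) = -0.3955815
Convexity effect: ½·C·(Δy)² = 0.5 × 198 × (0.0255)² = +0.06437475
ΔP/P ≈ -0.3955815 + 0.06437475 = -0.33120675
ΔP ≈ 129.40 × (-0.33120675) = -42.85815345.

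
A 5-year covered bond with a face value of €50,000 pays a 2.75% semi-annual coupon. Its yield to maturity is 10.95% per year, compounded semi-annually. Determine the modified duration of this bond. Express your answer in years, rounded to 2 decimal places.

4.39 years

Periodic yield y = 0.05475. First find Macaulay duration:
  t   CF        PV=CF/(1+0.05475)^t    t·PV
  1       687.50       651.8132       651.8132
  2       687.50       617.9789     1,235.9578
  3       687.50       585.9008     1,757.7024
  4       687.50       555.4879     2,221.9514
  5       687.50       526.6536     2,633.2678
  6       687.50       499.3160     2,995.8961
  7       687.50       473.3975     3,313.7825
  8       687.50       448.8244     3,590.5950
  9       687.50       425.5268     3,829.7410
  10   50,687.50    29,744.4218   297,444.2179
  Σ                 34,529.3208   319,674.9252
P = 34,529.3208; Macaulay duration = 319,674.9252 / 34,529.3208 = 9.25807 half-year periods = 4.62904 years.
Modified duration = D_Mac / (1 + y) = 4.62904 / 1.05475 = 4.38875 years.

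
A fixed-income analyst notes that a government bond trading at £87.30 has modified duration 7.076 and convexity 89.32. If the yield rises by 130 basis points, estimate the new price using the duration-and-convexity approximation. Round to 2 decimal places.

£79.93

Duration effect: -D_mod·Δy = -7.076 × (+0.013) = -0.091988
Convexity effect: ½·C·(Δy)² = 0.5 × 89.32 × (0.013)² = +0.00754754
ΔP/P ≈ -0.091988 + 0.00754754 = -0.08444046
New price ≈ 87.30 × (1 - 0.08444046) = 79.928347842.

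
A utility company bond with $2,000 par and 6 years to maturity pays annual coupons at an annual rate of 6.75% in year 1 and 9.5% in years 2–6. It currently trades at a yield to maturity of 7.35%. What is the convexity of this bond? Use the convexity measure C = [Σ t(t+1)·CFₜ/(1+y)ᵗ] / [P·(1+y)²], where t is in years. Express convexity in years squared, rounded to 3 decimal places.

28.250

With y = 0.0735:
  t   CF        PV=CF/(1+0.0735)^t    t·PV        t(t+1)·PV
  1       135.00       125.7569       125.7569         251.5137
  2       190.00       164.8730       329.7460         989.2379
  3       190.00       153.5845       460.7536       1,843.0143
  4       190.00       143.0690       572.2758       2,861.3791
  5       190.00       133.2734       666.3668       3,998.2009
  6     2,190.00     1,430.9743     8,585.8456      60,100.9190
  Σ                  2,151.5310    10,740.7446      70,044.2649
P = 2,151.5310.
Convexity = Σ t(t+1)·PV / [P·(1+y)²] = 70,044.2649 / (2,151.5310 × 1.152402) = 28.25016.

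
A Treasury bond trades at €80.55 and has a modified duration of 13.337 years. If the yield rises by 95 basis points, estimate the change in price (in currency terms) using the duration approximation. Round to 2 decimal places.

-€10.21

Duration approximation: ΔP/P ≈ -D_mod · Δy = -13.337 × (+0.0095) = -0.1267015.
ΔP ≈ 80.55 × (-0.1267015) = -10.205805825.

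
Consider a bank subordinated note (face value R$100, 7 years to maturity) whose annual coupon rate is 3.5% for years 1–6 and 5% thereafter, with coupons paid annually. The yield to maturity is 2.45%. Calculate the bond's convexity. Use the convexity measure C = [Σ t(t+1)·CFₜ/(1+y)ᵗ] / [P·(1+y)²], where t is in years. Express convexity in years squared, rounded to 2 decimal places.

46.89

With y = 0.0245:
  t   CF        PV=CF/(1+0.0245)^t    t·PV        t(t+1)·PV
  1         3.50         3.4163         3.4163           6.8326
  2         3.50         3.3346         6.6692          20.0076
  3         3.50         3.2549         9.7646          39.0583
  4         3.50         3.1770        12.7081          63.5404
  5         3.50         3.1010        15.5052          93.0314
  6         3.50         3.0269        18.1613         127.1293
  7       105.00        88.6351       620.4454       4,963.5636
  Σ                    107.9458       686.6702       5,313.1632
P = 107.9458.
Convexity = Σ t(t+1)·PV / [P·(1+y)²] = 5,313.1632 / (107.9458 × 1.049600) = 46.89468.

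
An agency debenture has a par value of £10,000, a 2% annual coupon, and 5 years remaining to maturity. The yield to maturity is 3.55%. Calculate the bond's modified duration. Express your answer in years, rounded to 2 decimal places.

4.63 years

Periodic yield y = 0.0355. First find Macaulay duration:
  t   CF        PV=CF/(1+0.0355)^t    t·PV
  1       200.00       193.1434       193.1434
  2       200.00       186.5219       373.0438
  3       200.00       180.1274       540.3821
  4       200.00       173.9521       695.8083
  5    10,200.00     8,567.4121    42,837.0603
  Σ                  9,301.1568    44,639.4378
P = 9,301.1568; Macaulay duration = 44,639.4378 / 9,301.1568 = 4.79934 years.
Modified duration = D_Mac / (1 + y) = 4.79934 / 1.0355 = 4.63481 years.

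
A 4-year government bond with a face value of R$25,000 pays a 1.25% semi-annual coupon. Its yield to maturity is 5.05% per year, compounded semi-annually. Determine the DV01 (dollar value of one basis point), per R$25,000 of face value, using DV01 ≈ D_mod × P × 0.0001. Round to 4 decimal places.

R$8.2282

Periodic yield y = 0.02525.
  t   CF        PV=CF/(1+0.02525)^t    t·PV
  1       156.25       152.4019       152.4019
  2       156.25       148.6485       297.2970
  3       156.25       144.9875       434.9626
  4       156.25       141.4168       565.6671
  5       156.25       137.9339       689.6697
  6       156.25       134.5369       807.2213
  7       156.25       131.2235       918.5644
  8    25,156.25    20,606.6635   164,853.3077
  Σ                 21,597.8124   168,719.0916
P = 21,597.8124; D_Mac = 7.81186 half-year periods = 3.90593 yrs; D_mod = 3.80973 yrs.
DV01 ≈ 3.80973 × 21,597.8124 × 0.0001 = 8.228193.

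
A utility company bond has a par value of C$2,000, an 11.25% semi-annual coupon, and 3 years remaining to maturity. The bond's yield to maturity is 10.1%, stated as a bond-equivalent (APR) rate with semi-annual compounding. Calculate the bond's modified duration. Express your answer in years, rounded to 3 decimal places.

Periodic yield y = 0.0505. First find Macaulay duration:
  t   CF        PV=CF/(1+0.0505)^t    t·PV
  1       112.50       107.0919       107.0919
  2       112.50       101.9437       203.8874
  3       112.50        97.0430       291.1291
  4       112.50        92.3779       369.5118
  5       112.50        87.9371       439.6856
  6     2,112.50     1,571.8836     9,431.3015
  Σ                  2,058.2772    10,842.6072
P = 2,058.2772; Macaulay duration = 10,842.6072 / 2,058.2772 = 5.26781 half-year periods = 2.63390 years.
Modified duration = D_Mac / (1 + y) = 2.63390 / 1.0505 = 2.50729 years.

2.507 years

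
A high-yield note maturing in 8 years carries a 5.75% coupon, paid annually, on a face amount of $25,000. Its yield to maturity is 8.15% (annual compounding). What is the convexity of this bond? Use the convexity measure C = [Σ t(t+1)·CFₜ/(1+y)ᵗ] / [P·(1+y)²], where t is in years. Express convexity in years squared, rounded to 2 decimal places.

46.57

With y = 0.0815:
  t   CF        PV=CF/(1+0.0815)^t    t·PV        t(t+1)·PV
  1     1,437.50     1,329.1724     1,329.1724       2,658.3449
  2     1,437.50     1,229.0083     2,458.0165       7,374.0496
  3     1,437.50     1,136.3923     3,409.1769      13,636.7076
  4     1,437.50     1,050.7557     4,203.0228      21,015.1142
  5     1,437.50       971.5725     4,857.8627      29,147.1764
  6     1,437.50       898.3565     5,390.1390      37,730.9727
  7     1,437.50       830.6579     5,814.6051      46,516.8410
  8    26,437.50    14,125.6420   113,005.1358   1,017,046.2222
  Σ                 21,571.5576   140,467.1313   1,175,125.4285
P = 21,571.5576.
Convexity = Σ t(t+1)·PV / [P·(1+y)²] = 1,175,125.4285 / (21,571.5576 × 1.169642) = 46.57466.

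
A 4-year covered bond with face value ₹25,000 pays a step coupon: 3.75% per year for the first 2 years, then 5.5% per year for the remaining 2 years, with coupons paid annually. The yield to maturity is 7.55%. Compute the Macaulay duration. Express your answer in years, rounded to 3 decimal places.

Periodic yield y = 0.0755. Discount each cash flow and weight by its year:
  t   CF        PV=CF/(1+0.0755)^t    t·PV
  1       937.50       871.6876       871.6876
  2       937.50       810.4952     1,620.9904
  3     1,375.00     1,105.2778     3,315.8335
  4    26,375.00    19,712.9132    78,851.6528
  Σ                 22,500.3738    84,660.1642
Price P = Σ PV = 22,500.3738.
Macaulay duration = Σ(t·PV) / P = 84,660.1642 / 22,500.3738 = 3.76261 years.

3.763 years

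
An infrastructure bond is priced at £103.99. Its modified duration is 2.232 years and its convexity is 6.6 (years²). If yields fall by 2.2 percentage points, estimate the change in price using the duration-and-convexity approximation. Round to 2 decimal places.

+£5.27

Duration effect: -D_mod·Δy = -2.232 × (-0.022) = +0.049104
Convexity effect: ½·C·(Δy)² = 0.5 × 6.6 × (-0.022)² = +0.0015972
ΔP/P ≈ +0.049104 + 0.0015972 = +0.0507012
ΔP ≈ 103.99 × (+0.0507012) = +5.272417788.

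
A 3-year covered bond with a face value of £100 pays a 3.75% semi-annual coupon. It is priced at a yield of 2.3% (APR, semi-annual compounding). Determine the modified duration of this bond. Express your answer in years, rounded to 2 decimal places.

2.84 years

Periodic yield y = 0.0115. First find Macaulay duration:
  t   CF        PV=CF/(1+0.0115)^t    t·PV
  1        1.875         1.8537         1.8537
  2        1.875         1.8326         3.6652
  3        1.875         1.8118         5.4353
  4        1.875         1.7912         7.1647
  5        1.875         1.7708         8.8540
  6      101.875        95.1201       570.7206
  Σ                    104.1801       597.6936
P = 104.1801; Macaulay duration = 597.6936 / 104.1801 = 5.73712 half-year periods = 2.86856 years.
Modified duration = D_Mac / (1 + y) = 2.86856 / 1.0115 = 2.83594 years.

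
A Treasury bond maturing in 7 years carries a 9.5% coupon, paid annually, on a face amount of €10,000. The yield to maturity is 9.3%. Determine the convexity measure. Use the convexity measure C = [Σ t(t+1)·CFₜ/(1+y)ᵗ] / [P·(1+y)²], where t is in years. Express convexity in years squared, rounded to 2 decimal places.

With y = 0.093:
  t   CF        PV=CF/(1+0.093)^t    t·PV        t(t+1)·PV
  1       950.00       869.1674       869.1674       1,738.3349
  2       950.00       795.2127     1,590.4253       4,771.2759
  3       950.00       727.5505     2,182.6514       8,730.6055
  4       950.00       665.6454     2,662.5817      13,312.9087
  5       950.00       609.0077     3,045.0386      18,270.2315
  6       950.00       557.1891     3,343.1348      23,401.9434
  7    10,950.00     5,875.8809    41,131.1664     329,049.3313
  Σ                 10,099.6537    54,824.1656     399,274.6311
P = 10,099.6537.
Convexity = Σ t(t+1)·PV / [P·(1+y)²] = 399,274.6311 / (10,099.6537 × 1.194649) = 33.09214.

33.09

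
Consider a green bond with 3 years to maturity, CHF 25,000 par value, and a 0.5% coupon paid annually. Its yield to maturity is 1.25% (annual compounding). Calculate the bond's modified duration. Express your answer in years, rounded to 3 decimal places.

Periodic yield y = 0.0125. First find Macaulay duration:
  t   CF        PV=CF/(1+0.0125)^t    t·PV
  1       125.00       123.4568       123.4568
  2       125.00       121.9326       243.8653
  3    25,125.00    24,205.8855    72,617.6565
  Σ                 24,451.2749    72,984.9786
P = 24,451.2749; Macaulay duration = 72,984.9786 / 24,451.2749 = 2.98492 years.
Modified duration = D_Mac / (1 + y) = 2.98492 / 1.0125 = 2.94806 years.

2.948 years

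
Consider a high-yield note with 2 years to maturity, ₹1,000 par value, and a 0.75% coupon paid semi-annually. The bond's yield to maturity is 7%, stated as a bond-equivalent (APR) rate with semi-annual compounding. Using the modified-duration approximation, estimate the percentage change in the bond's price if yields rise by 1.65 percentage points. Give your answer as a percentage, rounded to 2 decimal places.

-3.17%

Periodic yield y = 0.035. Modified duration first:
  t   CF        PV=CF/(1+0.035)^t    t·PV
  1         3.75         3.6232         3.6232
  2         3.75         3.5007         7.0013
  3         3.75         3.3823        10.1469
  4     1,003.75       874.7101     3,498.8405
  Σ                    885.2163     3,519.6119
P = 885.2163; D_Mac = 3.97599 half-year periods = 1.98800 yrs; D_mod = 1.98800/(1+0.035) = 1.92077 yrs.
ΔP/P ≈ -D_mod · Δy = -1.92077 × (+0.0165) = -0.031693 = -3.1693%.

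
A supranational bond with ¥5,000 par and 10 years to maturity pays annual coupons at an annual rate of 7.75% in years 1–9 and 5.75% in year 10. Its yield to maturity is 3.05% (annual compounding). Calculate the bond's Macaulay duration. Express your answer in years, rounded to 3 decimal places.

Periodic yield y = 0.0305. Discount each cash flow and weight by its year:
  t   CF        PV=CF/(1+0.0305)^t    t·PV
  1       387.50       376.0311       376.0311
  2       387.50       364.9016       729.8031
  3       387.50       354.1015     1,062.3044
  4       387.50       343.6210     1,374.4841
  5       387.50       333.4508     1,667.2539
  6       387.50       323.5815     1,941.4892
  7       387.50       314.0044     2,198.0308
  8       387.50       304.7107     2,437.6858
  9       387.50       295.6921     2,661.2290
  10    5,287.50     3,915.3485    39,153.4846
  Σ                  6,925.4431    53,601.7959
Price P = Σ PV = 6,925.4431.
Macaulay duration = Σ(t·PV) / P = 53,601.7959 / 6,925.4431 = 7.73984 years.

7.740 years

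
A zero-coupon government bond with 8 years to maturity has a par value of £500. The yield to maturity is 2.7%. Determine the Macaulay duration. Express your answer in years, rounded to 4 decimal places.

8.0000 years

A zero-coupon bond has a single cash flow at maturity, so its Macaulay duration equals its maturity: 8 years.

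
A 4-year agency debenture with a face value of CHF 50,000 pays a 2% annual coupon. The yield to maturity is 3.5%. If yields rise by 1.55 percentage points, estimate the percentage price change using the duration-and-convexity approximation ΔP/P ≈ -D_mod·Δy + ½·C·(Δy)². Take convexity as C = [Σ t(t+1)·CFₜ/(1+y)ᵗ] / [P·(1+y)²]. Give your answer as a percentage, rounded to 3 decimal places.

-5.595%

With y = 0.035:
  t   CF        PV=CF/(1+0.035)^t    t·PV        t(t+1)·PV
  1     1,000.00       966.1836       966.1836       1,932.3671
  2     1,000.00       933.5107     1,867.0214       5,601.0642
  3     1,000.00       901.9427     2,705.8281      10,823.3125
  4    51,000.00    44,443.5536   177,774.2145     888,871.0723
  Σ                 47,245.1906   183,313.2475     907,227.8161
P = 47,245.1906; D_Mac = 3.88004 yrs; D_mod = 3.74883 yrs; C = 17.92578.
Duration effect: -3.74883 × (+0.0155) = -0.058107
Convexity effect: 0.5 × 17.92578 × (0.0155)² = +0.0021533
ΔP/P ≈ -0.058107 + 0.0021533 = -0.055954 = -5.5954%.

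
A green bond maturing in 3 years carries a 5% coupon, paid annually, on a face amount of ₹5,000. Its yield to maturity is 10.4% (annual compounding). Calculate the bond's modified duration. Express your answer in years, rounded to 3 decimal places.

Periodic yield y = 0.104. First find Macaulay duration:
  t   CF        PV=CF/(1+0.104)^t    t·PV
  1       250.00       226.4493       226.4493
  2       250.00       205.1171       410.2342
  3     5,250.00     3,901.6839    11,705.0517
  Σ                  4,333.2503    12,341.7352
P = 4,333.2503; Macaulay duration = 12,341.7352 / 4,333.2503 = 2.84815 years.
Modified duration = D_Mac / (1 + y) = 2.84815 / 1.104 = 2.57984 years.

2.580 years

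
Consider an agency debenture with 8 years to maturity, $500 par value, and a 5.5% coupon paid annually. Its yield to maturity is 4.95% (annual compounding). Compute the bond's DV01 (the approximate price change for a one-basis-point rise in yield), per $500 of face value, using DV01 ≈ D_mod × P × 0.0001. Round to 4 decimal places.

Periodic yield y = 0.0495.
  t   CF        PV=CF/(1+0.0495)^t    t·PV
  1        27.50        26.2030        26.2030
  2        27.50        24.9671        49.9342
  3        27.50        23.7895        71.3685
  4        27.50        22.6675        90.6699
  5        27.50        21.5983       107.9917
  6        27.50        20.5797       123.4779
  7        27.50        19.6090       137.2630
  8       527.50       358.3958     2,867.1665
  Σ                    517.8098     3,474.0746
P = 517.8098; D_Mac = 6.70917 yrs; D_mod = 6.39273 yrs.
DV01 ≈ 6.39273 × 517.8098 × 0.0001 = 0.331022.

$0.3310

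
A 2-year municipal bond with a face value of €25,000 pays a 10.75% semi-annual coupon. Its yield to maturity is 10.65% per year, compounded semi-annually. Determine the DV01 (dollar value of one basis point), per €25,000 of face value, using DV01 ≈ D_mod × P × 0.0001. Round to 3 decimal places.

€4.404

Periodic yield y = 0.05325.
  t   CF        PV=CF/(1+0.05325)^t    t·PV
  1     1,343.75     1,275.8130     1,275.8130
  2     1,343.75     1,211.3107     2,422.6213
  3     1,343.75     1,150.0695     3,450.2084
  4    26,343.75    21,406.7987    85,627.1948
  Σ                 25,043.9918    92,775.8375
P = 25,043.9918; D_Mac = 3.70451 half-year periods = 1.85226 yrs; D_mod = 1.75861 yrs.
DV01 ≈ 1.75861 × 25,043.9918 × 0.0001 = 4.404265.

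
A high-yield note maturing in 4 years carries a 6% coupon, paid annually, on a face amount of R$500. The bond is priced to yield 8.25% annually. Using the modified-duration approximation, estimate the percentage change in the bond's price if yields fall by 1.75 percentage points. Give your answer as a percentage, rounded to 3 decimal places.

+5.915%

Periodic yield y = 0.0825. Modified duration first:
  t   CF        PV=CF/(1+0.0825)^t    t·PV
  1        30.00        27.7136        27.7136
  2        30.00        25.6015        51.2030
  3        30.00        23.6503        70.9510
  4       530.00       385.9795     1,543.9180
  Σ                    462.9450     1,693.7857
P = 462.9450; D_Mac = 3.65872 yrs; D_mod = 3.65872/(1+0.0825) = 3.37988 yrs.
ΔP/P ≈ -D_mod · Δy = -3.37988 × (-0.0175) = +0.059148 = +5.9148%.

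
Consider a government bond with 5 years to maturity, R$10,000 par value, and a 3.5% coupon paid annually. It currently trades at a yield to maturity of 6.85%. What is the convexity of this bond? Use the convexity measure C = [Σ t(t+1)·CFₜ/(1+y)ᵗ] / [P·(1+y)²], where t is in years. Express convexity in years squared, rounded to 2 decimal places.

With y = 0.0685:
  t   CF        PV=CF/(1+0.0685)^t    t·PV        t(t+1)·PV
  1       350.00       327.5620       327.5620         655.1240
  2       350.00       306.5625       613.1249       1,839.3748
  3       350.00       286.9092       860.7276       3,442.9103
  4       350.00       268.5159     1,074.0634       5,370.3171
  5    10,350.00     7,431.3500    37,156.7501     222,940.5006
  Σ                  8,620.8995    40,032.2281     234,248.2269
P = 8,620.8995.
Convexity = Σ t(t+1)·PV / [P·(1+y)²] = 234,248.2269 / (8,620.8995 × 1.141692) = 23.79987.

23.80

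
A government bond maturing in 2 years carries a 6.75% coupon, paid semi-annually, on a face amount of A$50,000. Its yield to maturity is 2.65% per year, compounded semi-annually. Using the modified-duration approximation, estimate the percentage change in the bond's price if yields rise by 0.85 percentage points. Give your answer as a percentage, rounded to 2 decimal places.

Periodic yield y = 0.01325. Modified duration first:
  t   CF        PV=CF/(1+0.01325)^t    t·PV
  1     1,687.50     1,665.4330     1,665.4330
  2     1,687.50     1,643.6546     3,287.3092
  3     1,687.50     1,622.1610     4,866.4829
  4    51,687.50    49,036.4563   196,145.8250
  Σ                 53,967.7048   205,965.0501
P = 53,967.7048; D_Mac = 3.81645 half-year periods = 1.90823 yrs; D_mod = 1.90823/(1+0.01325) = 1.88327 yrs.
ΔP/P ≈ -D_mod · Δy = -1.88327 × (+0.0085) = -0.016008 = -1.6008%.

-1.60%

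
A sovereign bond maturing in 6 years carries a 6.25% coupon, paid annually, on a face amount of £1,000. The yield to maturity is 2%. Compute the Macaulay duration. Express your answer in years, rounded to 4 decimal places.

5.2767 years

Periodic yield y = 0.02. Discount each cash flow and weight by its year:
  t   CF        PV=CF/(1+0.02)^t    t·PV
  1        62.50        61.2745        61.2745
  2        62.50        60.0730       120.1461
  3        62.50        58.8951       176.6854
  4        62.50        57.7403       230.9614
  5        62.50        56.6082       283.0409
  6     1,062.50       943.4696     5,660.8176
  Σ                  1,238.0608     6,532.9258
Price P = Σ PV = 1,238.0608.
Macaulay duration = Σ(t·PV) / P = 6,532.9258 / 1,238.0608 = 5.27674 years.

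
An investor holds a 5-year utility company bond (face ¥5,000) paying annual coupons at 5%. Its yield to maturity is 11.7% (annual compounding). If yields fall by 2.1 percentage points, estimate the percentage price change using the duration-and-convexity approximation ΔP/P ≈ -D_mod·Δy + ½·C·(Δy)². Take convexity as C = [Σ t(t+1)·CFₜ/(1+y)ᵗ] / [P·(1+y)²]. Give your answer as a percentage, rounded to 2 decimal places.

With y = 0.117:
  t   CF        PV=CF/(1+0.117)^t    t·PV        t(t+1)·PV
  1       250.00       223.8138       223.8138         447.6276
  2       250.00       200.3704       400.7409       1,202.2227
  3       250.00       179.3827       538.1480       2,152.5921
  4       250.00       160.5933       642.3730       3,211.8652
  5     5,250.00     3,019.2108    15,096.0541      90,576.3243
  Σ                  3,783.3710    16,901.1298      97,590.6318
P = 3,783.3710; D_Mac = 4.46721 yrs; D_mod = 3.99930 yrs; C = 20.67392.
Duration effect: -3.99930 × (-0.021) = +0.083985
Convexity effect: 0.5 × 20.67392 × (-0.021)² = +0.0045586
ΔP/P ≈ +0.083985 + 0.0045586 = +0.088544 = +8.8544%.

+8.85%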